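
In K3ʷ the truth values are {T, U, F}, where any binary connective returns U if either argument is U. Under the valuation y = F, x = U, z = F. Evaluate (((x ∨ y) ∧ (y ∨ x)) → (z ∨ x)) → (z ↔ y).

U

x ∨ y = U ∨ F = U
y ∨ x = F ∨ U = U
(x ∨ y) ∧ (y ∨ x) = U ∧ U = U
z ∨ x = F ∨ U = U
((x ∨ y) ∧ (y ∨ x)) → (z ∨ x) = U → U = U  [any arg is the third value ⇒ result is the third value]
z ↔ y = F ↔ F = T
(((x ∨ y) ∧ (y ∨ x)) → (z ∨ x)) → (z ↔ y) = U → T = U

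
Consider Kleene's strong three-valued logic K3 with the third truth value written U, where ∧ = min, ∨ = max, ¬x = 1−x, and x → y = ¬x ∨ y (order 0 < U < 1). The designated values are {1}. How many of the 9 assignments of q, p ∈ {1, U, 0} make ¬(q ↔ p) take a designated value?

Designated under: (q=1, p=0); (q=0, p=1).

2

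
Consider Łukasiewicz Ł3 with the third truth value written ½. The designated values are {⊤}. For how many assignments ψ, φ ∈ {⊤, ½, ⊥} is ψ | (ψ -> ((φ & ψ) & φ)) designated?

8

Of the 9 assignments, 8 give a value in {⊤}.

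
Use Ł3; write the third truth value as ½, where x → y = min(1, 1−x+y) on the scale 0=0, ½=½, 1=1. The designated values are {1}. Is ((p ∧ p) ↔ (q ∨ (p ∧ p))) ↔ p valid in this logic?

No

Countermodel: p=½, q=½ gives ½, which is not designated.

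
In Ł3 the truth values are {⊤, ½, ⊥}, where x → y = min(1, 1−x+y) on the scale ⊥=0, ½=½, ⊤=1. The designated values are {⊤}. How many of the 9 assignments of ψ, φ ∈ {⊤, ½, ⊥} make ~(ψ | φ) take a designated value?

1

Designated under: (ψ=⊥, φ=⊥).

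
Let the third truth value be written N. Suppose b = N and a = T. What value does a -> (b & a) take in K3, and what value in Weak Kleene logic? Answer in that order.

N; N

In K3: b & a = N & T = N
a -> (b & a) = T -> N = N  [~T | N]
In Weak Kleene logic: b & a = N & T = N
a -> (b & a) = T -> N = N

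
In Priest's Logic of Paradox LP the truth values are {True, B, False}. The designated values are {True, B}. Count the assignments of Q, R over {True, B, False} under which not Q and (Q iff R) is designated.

5

Of the 9 assignments, 5 give a value in {True, B}.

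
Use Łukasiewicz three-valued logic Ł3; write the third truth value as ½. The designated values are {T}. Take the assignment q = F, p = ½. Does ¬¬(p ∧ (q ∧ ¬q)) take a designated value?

No

¬q = ¬F = T
q ∧ ¬q = F ∧ T = F
p ∧ (q ∧ ¬q) = ½ ∧ F = F
¬(p ∧ (q ∧ ¬q)) = ¬F = T
¬¬(p ∧ (q ∧ ¬q)) = ¬T = F
F ∉ {T}.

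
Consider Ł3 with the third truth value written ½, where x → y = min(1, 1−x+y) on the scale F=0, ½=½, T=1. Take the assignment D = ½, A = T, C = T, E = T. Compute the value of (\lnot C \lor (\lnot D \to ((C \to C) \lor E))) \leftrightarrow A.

\lnot C = \lnot T = F
\lnot D = \lnot ½ = ½
C \to C = T \to T = T
(C \to C) \lor E = T \lor T = T
\lnot D \to ((C \to C) \lor E) = ½ \to T = T  [min(1, 1−½+1)]
\lnot C \lor (\lnot D \to ((C \to C) \lor E)) = F \lor T = T
(\lnot C \lor (\lnot D \to ((C \to C) \lor E))) \leftrightarrow A = T \leftrightarrow T = T

T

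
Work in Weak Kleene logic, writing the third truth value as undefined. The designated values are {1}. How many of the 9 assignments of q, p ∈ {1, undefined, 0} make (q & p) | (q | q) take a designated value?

Designated under: (q=1, p=1); (q=1, p=0).

2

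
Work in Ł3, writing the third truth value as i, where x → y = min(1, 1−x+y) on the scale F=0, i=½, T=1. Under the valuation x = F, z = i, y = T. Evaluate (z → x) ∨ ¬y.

i

z → x = i → F = i  [min(1, 1−½+0)]
¬y = ¬T = F
(z → x) ∨ ¬y = i ∨ F = i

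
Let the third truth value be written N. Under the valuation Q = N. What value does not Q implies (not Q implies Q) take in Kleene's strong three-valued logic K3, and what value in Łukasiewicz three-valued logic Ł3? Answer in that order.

In Kleene's strong three-valued logic K3: not Q = not N = N
not Q = not N = N
not Q implies Q = N implies N = N  [not N or N]
not Q implies (not Q implies Q) = N implies N = N
In Łukasiewicz three-valued logic Ł3: not Q = not N = N
not Q = not N = N
not Q implies Q = N implies N = true  [min(1, 1−½+½)]
not Q implies (not Q implies Q) = N implies true = true
They differ because Kleene's strong three-valued logic K3 and Łukasiewicz three-valued logic Ł3 treat N differently under implication.

N; true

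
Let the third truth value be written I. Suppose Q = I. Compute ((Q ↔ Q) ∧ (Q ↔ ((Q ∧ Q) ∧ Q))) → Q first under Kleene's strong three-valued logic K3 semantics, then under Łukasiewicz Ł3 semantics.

I; I

In Kleene's strong three-valued logic K3: Q ↔ Q = I ↔ I = I
Q ∧ Q = I ∧ I = I
(Q ∧ Q) ∧ Q = I ∧ I = I
Q ↔ ((Q ∧ Q) ∧ Q) = I ↔ I = I
(Q ↔ Q) ∧ (Q ↔ ((Q ∧ Q) ∧ Q)) = I ∧ I = I
((Q ↔ Q) ∧ (Q ↔ ((Q ∧ Q) ∧ Q))) → Q = I → I = I  [¬I ∨ I]
In Łukasiewicz Ł3: Q ↔ Q = I ↔ I = True  [1 − |½−½|]
Q ∧ Q = I ∧ I = I
(Q ∧ Q) ∧ Q = I ∧ I = I
Q ↔ ((Q ∧ Q) ∧ Q) = I ↔ I = True
(Q ↔ Q) ∧ (Q ↔ ((Q ∧ Q) ∧ Q)) = True ∧ True = True
((Q ↔ Q) ∧ (Q ↔ ((Q ∧ Q) ∧ Q))) → Q = True → I = I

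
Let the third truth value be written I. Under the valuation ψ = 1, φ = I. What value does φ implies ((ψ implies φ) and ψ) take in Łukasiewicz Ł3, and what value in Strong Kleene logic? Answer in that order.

In Łukasiewicz Ł3: ψ implies φ = 1 implies I = I  [min(1, 1−1+½)]
(ψ implies φ) and ψ = I and 1 = I
φ implies ((ψ implies φ) and ψ) = I implies I = 1
In Strong Kleene logic: ψ implies φ = 1 implies I = I  [not 1 or I]
(ψ implies φ) and ψ = I and 1 = I
φ implies ((ψ implies φ) and ψ) = I implies I = I
They differ because Łukasiewicz Ł3 and Strong Kleene logic treat I differently under implication.

1; I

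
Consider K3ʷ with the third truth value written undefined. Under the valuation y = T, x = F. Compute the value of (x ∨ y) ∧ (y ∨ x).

T

x ∨ y = F ∨ T = T
y ∨ x = T ∨ F = T
(x ∨ y) ∧ (y ∨ x) = T ∧ T = T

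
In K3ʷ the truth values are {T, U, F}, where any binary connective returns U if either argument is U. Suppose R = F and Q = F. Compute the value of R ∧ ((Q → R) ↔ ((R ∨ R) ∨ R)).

F

Q → R = F → F = T
R ∨ R = F ∨ F = F
(R ∨ R) ∨ R = F ∨ F = F
(Q → R) ↔ ((R ∨ R) ∨ R) = T ↔ F = F
R ∧ ((Q → R) ↔ ((R ∨ R) ∨ R)) = F ∧ F = F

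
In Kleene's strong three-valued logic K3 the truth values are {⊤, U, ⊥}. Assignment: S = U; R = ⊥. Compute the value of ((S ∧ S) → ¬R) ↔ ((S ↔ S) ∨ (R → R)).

S ∧ S = U ∧ U = U
¬R = ¬⊥ = ⊤
(S ∧ S) → ¬R = U → ⊤ = ⊤  [¬U ∨ ⊤]
S ↔ S = U ↔ U = U
R → R = ⊥ → ⊥ = ⊤
(S ↔ S) ∨ (R → R) = U ∨ ⊤ = ⊤
((S ∧ S) → ¬R) ↔ ((S ↔ S) ∨ (R → R)) = ⊤ ↔ ⊤ = ⊤

⊤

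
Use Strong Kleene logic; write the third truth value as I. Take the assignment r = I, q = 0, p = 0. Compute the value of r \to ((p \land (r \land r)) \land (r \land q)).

r \land r = I \land I = I
p \land (r \land r) = 0 \land I = 0
r \land q = I \land 0 = 0
(p \land (r \land r)) \land (r \land q) = 0 \land 0 = 0
r \to ((p \land (r \land r)) \land (r \land q)) = I \to 0 = I

I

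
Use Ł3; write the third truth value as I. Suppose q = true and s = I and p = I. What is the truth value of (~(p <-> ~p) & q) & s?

~p = ~I = I
p <-> ~p = I <-> I = true  [1 − |½−½|]
~(p <-> ~p) = ~true = false
~(p <-> ~p) & q = false & true = false
(~(p <-> ~p) & q) & s = false & I = false

false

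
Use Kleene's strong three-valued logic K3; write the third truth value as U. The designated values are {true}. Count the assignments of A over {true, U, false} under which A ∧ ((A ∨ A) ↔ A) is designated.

1

A=true: true ✓
A=U: U ·
A=false: false ·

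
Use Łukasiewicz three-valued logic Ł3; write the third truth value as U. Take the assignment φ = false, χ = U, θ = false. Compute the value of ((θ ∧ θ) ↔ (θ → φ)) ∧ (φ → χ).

false

θ ∧ θ = false ∧ false = false
θ → φ = false → false = true
(θ ∧ θ) ↔ (θ → φ) = false ↔ true = false
φ → χ = false → U = true  [min(1, 1−0+½)]
((θ ∧ θ) ↔ (θ → φ)) ∧ (φ → χ) = false ∧ true = false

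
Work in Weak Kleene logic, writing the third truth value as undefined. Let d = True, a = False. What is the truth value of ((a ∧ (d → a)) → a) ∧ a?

False

d → a = True → False = False
a ∧ (d → a) = False ∧ False = False
(a ∧ (d → a)) → a = False → False = True
((a ∧ (d → a)) → a) ∧ a = True ∧ False = False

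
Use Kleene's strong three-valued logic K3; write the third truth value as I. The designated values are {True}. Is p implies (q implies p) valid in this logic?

No

Countermodel: p=I, q=True gives I, which is not designated.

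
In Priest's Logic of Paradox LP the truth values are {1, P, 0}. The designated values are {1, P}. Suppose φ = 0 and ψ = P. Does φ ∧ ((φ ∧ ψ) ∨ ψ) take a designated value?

No

φ ∧ ψ = 0 ∧ P = 0
(φ ∧ ψ) ∨ ψ = 0 ∨ P = P
φ ∧ ((φ ∧ ψ) ∨ ψ) = 0 ∧ P = 0
0 ∉ {1, P}.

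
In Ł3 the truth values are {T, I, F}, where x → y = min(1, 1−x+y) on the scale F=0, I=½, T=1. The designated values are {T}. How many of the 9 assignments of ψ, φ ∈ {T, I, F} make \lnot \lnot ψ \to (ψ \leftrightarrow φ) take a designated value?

Of the 9 assignments, 7 give a value in {T}.

7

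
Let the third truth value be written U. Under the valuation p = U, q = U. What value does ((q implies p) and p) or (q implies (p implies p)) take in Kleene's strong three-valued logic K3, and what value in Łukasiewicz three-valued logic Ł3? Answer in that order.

U; True

In Kleene's strong three-valued logic K3: q implies p = U implies U = U
(q implies p) and p = U and U = U
p implies p = U implies U = U
q implies (p implies p) = U implies U = U
((q implies p) and p) or (q implies (p implies p)) = U or U = U
In Łukasiewicz three-valued logic Ł3: q implies p = U implies U = True  [min(1, 1−½+½)]
(q implies p) and p = True and U = U
p implies p = U implies U = True
q implies (p implies p) = U implies True = True
((q implies p) and p) or (q implies (p implies p)) = U or True = True
They differ because Kleene's strong three-valued logic K3 and Łukasiewicz three-valued logic Ł3 treat U differently under implication.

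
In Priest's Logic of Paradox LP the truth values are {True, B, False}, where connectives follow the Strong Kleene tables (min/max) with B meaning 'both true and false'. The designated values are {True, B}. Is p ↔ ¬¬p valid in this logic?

Every assignment of p over {True, B, False} gives a value in {True, B}.
In particular, with p=B: p ↔ ¬¬p = B.

Yes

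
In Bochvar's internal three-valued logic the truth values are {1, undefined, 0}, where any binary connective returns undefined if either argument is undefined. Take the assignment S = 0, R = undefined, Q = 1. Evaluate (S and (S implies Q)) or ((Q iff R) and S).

S implies Q = 0 implies 1 = 1
S and (S implies Q) = 0 and 1 = 0
Q iff R = 1 iff undefined = undefined
(Q iff R) and S = undefined and 0 = undefined
(S and (S implies Q)) or ((Q iff R) and S) = 0 or undefined = undefined

undefined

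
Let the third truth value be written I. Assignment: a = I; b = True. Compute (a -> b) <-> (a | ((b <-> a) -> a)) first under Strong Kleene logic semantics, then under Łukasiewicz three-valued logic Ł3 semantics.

I; True

In Strong Kleene logic: a -> b = I -> True = True
b <-> a = True <-> I = I
(b <-> a) -> a = I -> I = I
a | ((b <-> a) -> a) = I | I = I
(a -> b) <-> (a | ((b <-> a) -> a)) = True <-> I = I
In Łukasiewicz three-valued logic Ł3: a -> b = I -> True = True  [min(1, 1−½+1)]
b <-> a = True <-> I = I
(b <-> a) -> a = I -> I = True
a | ((b <-> a) -> a) = I | True = True
(a -> b) <-> (a | ((b <-> a) -> a)) = True <-> True = True
They differ because Strong Kleene logic and Łukasiewicz three-valued logic Ł3 treat I differently under implication.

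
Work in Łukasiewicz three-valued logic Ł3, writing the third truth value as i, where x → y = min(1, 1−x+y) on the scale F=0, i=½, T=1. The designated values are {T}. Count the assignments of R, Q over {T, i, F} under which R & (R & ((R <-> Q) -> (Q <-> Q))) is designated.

3

Designated under: (R=T, Q=T); (R=T, Q=i); (R=T, Q=F).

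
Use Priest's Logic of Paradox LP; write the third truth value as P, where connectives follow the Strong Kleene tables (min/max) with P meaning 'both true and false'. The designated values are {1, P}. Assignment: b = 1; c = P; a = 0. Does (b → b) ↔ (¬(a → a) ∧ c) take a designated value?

b → b = 1 → 1 = 1
a → a = 0 → 0 = 1
¬(a → a) = ¬1 = 0
¬(a → a) ∧ c = 0 ∧ P = 0
(b → b) ↔ (¬(a → a) ∧ c) = 1 ↔ 0 = 0
0 ∉ {1, P}.

No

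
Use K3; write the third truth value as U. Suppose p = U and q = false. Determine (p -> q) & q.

p -> q = U -> false = U  [~U | false]
(p -> q) & q = U & false = false

false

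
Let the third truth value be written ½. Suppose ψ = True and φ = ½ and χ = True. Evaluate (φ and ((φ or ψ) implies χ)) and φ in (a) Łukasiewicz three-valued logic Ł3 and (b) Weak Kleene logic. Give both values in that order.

In Łukasiewicz three-valued logic Ł3: φ or ψ = ½ or True = True
(φ or ψ) implies χ = True implies True = True
φ and ((φ or ψ) implies χ) = ½ and True = ½
(φ and ((φ or ψ) implies χ)) and φ = ½ and ½ = ½
In Weak Kleene logic: φ or ψ = ½ or True = ½
(φ or ψ) implies χ = ½ implies True = ½  [any arg is the third value ⇒ result is the third value]
φ and ((φ or ψ) implies χ) = ½ and ½ = ½
(φ and ((φ or ψ) implies χ)) and φ = ½ and ½ = ½

½; ½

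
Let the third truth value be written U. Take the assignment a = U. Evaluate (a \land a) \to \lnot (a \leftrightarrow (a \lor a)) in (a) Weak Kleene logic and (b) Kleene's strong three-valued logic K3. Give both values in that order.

U; U

In Weak Kleene logic: a \land a = U \land U = U
a \lor a = U \lor U = U
a \leftrightarrow (a \lor a) = U \leftrightarrow U = U
\lnot (a \leftrightarrow (a \lor a)) = \lnot U = U
(a \land a) \to \lnot (a \leftrightarrow (a \lor a)) = U \to U = U  [any arg is the third value ⇒ result is the third value]
In Kleene's strong three-valued logic K3: a \land a = U \land U = U
a \lor a = U \lor U = U
a \leftrightarrow (a \lor a) = U \leftrightarrow U = U
\lnot (a \leftrightarrow (a \lor a)) = \lnot U = U
(a \land a) \to \lnot (a \leftrightarrow (a \lor a)) = U \to U = U  [\lnot U \lor U]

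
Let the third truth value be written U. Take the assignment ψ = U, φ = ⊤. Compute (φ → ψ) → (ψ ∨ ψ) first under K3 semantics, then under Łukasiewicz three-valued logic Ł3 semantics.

In K3: φ → ψ = ⊤ → U = U  [¬⊤ ∨ U]
ψ ∨ ψ = U ∨ U = U
(φ → ψ) → (ψ ∨ ψ) = U → U = U
In Łukasiewicz three-valued logic Ł3: φ → ψ = ⊤ → U = U  [min(1, 1−1+½)]
ψ ∨ ψ = U ∨ U = U
(φ → ψ) → (ψ ∨ ψ) = U → U = ⊤
They differ because K3 and Łukasiewicz three-valued logic Ł3 treat U differently under implication.

U; ⊤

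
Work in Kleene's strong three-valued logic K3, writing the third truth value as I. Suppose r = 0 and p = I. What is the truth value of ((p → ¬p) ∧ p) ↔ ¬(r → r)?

I

¬p = ¬I = I
p → ¬p = I → I = I
(p → ¬p) ∧ p = I ∧ I = I
r → r = 0 → 0 = 1
¬(r → r) = ¬1 = 0
((p → ¬p) ∧ p) ↔ ¬(r → r) = I ↔ 0 = I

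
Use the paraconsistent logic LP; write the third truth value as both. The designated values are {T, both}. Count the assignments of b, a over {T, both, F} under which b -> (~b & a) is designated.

6

Of the 9 assignments, 6 give a value in {T, both}.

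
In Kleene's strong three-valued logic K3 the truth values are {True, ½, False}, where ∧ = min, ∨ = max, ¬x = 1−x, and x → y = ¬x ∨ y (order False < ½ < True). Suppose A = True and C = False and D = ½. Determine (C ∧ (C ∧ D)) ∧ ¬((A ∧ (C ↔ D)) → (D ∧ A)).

False

C ∧ D = False ∧ ½ = False
C ∧ (C ∧ D) = False ∧ False = False
C ↔ D = False ↔ ½ = ½
A ∧ (C ↔ D) = True ∧ ½ = ½
D ∧ A = ½ ∧ True = ½
(A ∧ (C ↔ D)) → (D ∧ A) = ½ → ½ = ½  [¬½ ∨ ½]
¬((A ∧ (C ↔ D)) → (D ∧ A)) = ¬½ = ½
(C ∧ (C ∧ D)) ∧ ¬((A ∧ (C ↔ D)) → (D ∧ A)) = False ∧ ½ = False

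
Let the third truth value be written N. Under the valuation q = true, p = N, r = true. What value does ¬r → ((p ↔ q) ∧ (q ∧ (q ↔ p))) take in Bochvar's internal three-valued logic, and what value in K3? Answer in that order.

In Bochvar's internal three-valued logic: ¬r = ¬true = false
p ↔ q = N ↔ true = N
q ↔ p = true ↔ N = N
q ∧ (q ↔ p) = true ∧ N = N
(p ↔ q) ∧ (q ∧ (q ↔ p)) = N ∧ N = N
¬r → ((p ↔ q) ∧ (q ∧ (q ↔ p))) = false → N = N
In K3: ¬r = ¬true = false
p ↔ q = N ↔ true = N
q ↔ p = true ↔ N = N
q ∧ (q ↔ p) = true ∧ N = N
(p ↔ q) ∧ (q ∧ (q ↔ p)) = N ∧ N = N
¬r → ((p ↔ q) ∧ (q ∧ (q ↔ p))) = false → N = true  [¬false ∨ N]
They differ because Bochvar's internal three-valued logic and K3 treat N differently under the binary connectives.

N; true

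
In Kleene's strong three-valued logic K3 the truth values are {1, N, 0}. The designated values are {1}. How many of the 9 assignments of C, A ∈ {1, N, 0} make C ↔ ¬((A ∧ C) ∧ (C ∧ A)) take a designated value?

Designated under: (C=1, A=0).

1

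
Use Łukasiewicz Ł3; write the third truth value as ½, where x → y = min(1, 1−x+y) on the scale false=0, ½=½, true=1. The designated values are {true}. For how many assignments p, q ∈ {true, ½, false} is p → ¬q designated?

6

Of the 9 assignments, 6 give a value in {true}.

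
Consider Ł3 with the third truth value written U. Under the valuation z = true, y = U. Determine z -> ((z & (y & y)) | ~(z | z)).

U

y & y = U & U = U
z & (y & y) = true & U = U
z | z = true | true = true
~(z | z) = ~true = false
(z & (y & y)) | ~(z | z) = U | false = U
z -> ((z & (y & y)) | ~(z | z)) = true -> U = U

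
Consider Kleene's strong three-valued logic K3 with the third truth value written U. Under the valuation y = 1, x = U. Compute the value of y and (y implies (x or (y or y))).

y or y = 1 or 1 = 1
x or (y or y) = U or 1 = 1
y implies (x or (y or y)) = 1 implies 1 = 1
y and (y implies (x or (y or y))) = 1 and 1 = 1

1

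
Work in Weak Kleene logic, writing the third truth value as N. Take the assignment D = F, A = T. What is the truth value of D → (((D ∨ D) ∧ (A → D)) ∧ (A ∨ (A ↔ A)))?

D ∨ D = F ∨ F = F
A → D = T → F = F
(D ∨ D) ∧ (A → D) = F ∧ F = F
A ↔ A = T ↔ T = T
A ∨ (A ↔ A) = T ∨ T = T
((D ∨ D) ∧ (A → D)) ∧ (A ∨ (A ↔ A)) = F ∧ T = F
D → (((D ∨ D) ∧ (A → D)) ∧ (A ∨ (A ↔ A))) = F → F = T

T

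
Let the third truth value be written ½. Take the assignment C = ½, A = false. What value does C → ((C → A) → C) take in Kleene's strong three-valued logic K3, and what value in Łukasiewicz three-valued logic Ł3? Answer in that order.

½; true

In Kleene's strong three-valued logic K3: C → A = ½ → false = ½
(C → A) → C = ½ → ½ = ½
C → ((C → A) → C) = ½ → ½ = ½
In Łukasiewicz three-valued logic Ł3: C → A = ½ → false = ½  [min(1, 1−½+0)]
(C → A) → C = ½ → ½ = true
C → ((C → A) → C) = ½ → true = true
They differ because Kleene's strong three-valued logic K3 and Łukasiewicz three-valued logic Ł3 treat ½ differently under implication.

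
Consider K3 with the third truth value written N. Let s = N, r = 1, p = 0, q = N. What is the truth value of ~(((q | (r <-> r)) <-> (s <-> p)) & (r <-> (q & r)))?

N

r <-> r = 1 <-> 1 = 1
q | (r <-> r) = N | 1 = 1
s <-> p = N <-> 0 = N
(q | (r <-> r)) <-> (s <-> p) = 1 <-> N = N
q & r = N & 1 = N
r <-> (q & r) = 1 <-> N = N
((q | (r <-> r)) <-> (s <-> p)) & (r <-> (q & r)) = N & N = N
~(((q | (r <-> r)) <-> (s <-> p)) & (r <-> (q & r))) = ~N = N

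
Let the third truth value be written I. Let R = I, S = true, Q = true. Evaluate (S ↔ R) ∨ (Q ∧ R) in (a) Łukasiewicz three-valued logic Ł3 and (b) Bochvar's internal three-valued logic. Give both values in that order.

I; I

In Łukasiewicz three-valued logic Ł3: S ↔ R = true ↔ I = I  [1 − |1−½|]
Q ∧ R = true ∧ I = I
(S ↔ R) ∨ (Q ∧ R) = I ∨ I = I
In Bochvar's internal three-valued logic: S ↔ R = true ↔ I = I
Q ∧ R = true ∧ I = I
(S ↔ R) ∨ (Q ∧ R) = I ∨ I = I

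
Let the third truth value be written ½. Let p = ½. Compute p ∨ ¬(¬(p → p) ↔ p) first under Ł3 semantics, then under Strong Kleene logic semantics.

In Ł3: p → p = ½ → ½ = T  [min(1, 1−½+½)]
¬(p → p) = ¬T = F
¬(p → p) ↔ p = F ↔ ½ = ½
¬(¬(p → p) ↔ p) = ¬½ = ½
p ∨ ¬(¬(p → p) ↔ p) = ½ ∨ ½ = ½
In Strong Kleene logic: p → p = ½ → ½ = ½  [¬½ ∨ ½]
¬(p → p) = ¬½ = ½
¬(p → p) ↔ p = ½ ↔ ½ = ½
¬(¬(p → p) ↔ p) = ¬½ = ½
p ∨ ¬(¬(p → p) ↔ p) = ½ ∨ ½ = ½

½; ½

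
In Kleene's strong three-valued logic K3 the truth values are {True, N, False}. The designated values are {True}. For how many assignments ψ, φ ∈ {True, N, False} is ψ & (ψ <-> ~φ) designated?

Designated under: (ψ=True, φ=False).

1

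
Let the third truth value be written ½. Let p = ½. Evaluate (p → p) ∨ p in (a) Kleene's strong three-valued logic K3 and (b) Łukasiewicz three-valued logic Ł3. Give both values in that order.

In Kleene's strong three-valued logic K3: p → p = ½ → ½ = ½  [¬½ ∨ ½]
(p → p) ∨ p = ½ ∨ ½ = ½
In Łukasiewicz three-valued logic Ł3: p → p = ½ → ½ = ⊤  [min(1, 1−½+½)]
(p → p) ∨ p = ⊤ ∨ ½ = ⊤
They differ because Kleene's strong three-valued logic K3 and Łukasiewicz three-valued logic Ł3 treat ½ differently under implication.

½; ⊤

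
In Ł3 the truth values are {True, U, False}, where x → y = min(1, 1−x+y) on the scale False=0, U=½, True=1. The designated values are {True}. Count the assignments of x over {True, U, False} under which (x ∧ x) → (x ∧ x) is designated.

x=True: True ✓
x=U: True ✓
x=False: True ✓

3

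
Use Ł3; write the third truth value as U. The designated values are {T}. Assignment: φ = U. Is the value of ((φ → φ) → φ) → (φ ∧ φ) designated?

φ → φ = U → U = T  [min(1, 1−½+½)]
(φ → φ) → φ = T → U = U
φ ∧ φ = U ∧ U = U
((φ → φ) → φ) → (φ ∧ φ) = U → U = T
T ∈ {T}.

Yes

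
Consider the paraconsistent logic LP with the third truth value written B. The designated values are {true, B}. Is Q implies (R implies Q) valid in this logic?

Every assignment of Q, R over {true, B, false} gives a value in {true, B}.
In particular, with Q=B, R=B: Q implies (R implies Q) = B.

Yes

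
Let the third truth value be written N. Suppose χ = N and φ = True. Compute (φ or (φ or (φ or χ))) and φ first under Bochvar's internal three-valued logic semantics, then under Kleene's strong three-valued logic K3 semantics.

N; True

In Bochvar's internal three-valued logic: φ or χ = True or N = N
φ or (φ or χ) = True or N = N
φ or (φ or (φ or χ)) = True or N = N
(φ or (φ or (φ or χ))) and φ = N and True = N
In Kleene's strong three-valued logic K3: φ or χ = True or N = True
φ or (φ or χ) = True or True = True
φ or (φ or (φ or χ)) = True or True = True
(φ or (φ or (φ or χ))) and φ = True and True = True
They differ because Bochvar's internal three-valued logic and Kleene's strong three-valued logic K3 treat N differently under the binary connectives.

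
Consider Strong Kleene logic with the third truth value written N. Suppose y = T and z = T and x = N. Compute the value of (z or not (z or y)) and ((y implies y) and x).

z or y = T or T = T
not (z or y) = not T = F
z or not (z or y) = T or F = T
y implies y = T implies T = T
(y implies y) and x = T and N = N
(z or not (z or y)) and ((y implies y) and x) = T and N = N

N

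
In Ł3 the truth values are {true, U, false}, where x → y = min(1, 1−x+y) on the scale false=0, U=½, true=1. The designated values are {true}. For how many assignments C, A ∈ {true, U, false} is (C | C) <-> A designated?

3

Designated under: (C=true, A=true); (C=U, A=U); (C=false, A=false).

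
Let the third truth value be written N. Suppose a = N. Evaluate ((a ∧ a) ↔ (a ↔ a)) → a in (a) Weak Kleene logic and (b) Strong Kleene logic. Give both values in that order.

N; N

In Weak Kleene logic: a ∧ a = N ∧ N = N
a ↔ a = N ↔ N = N
(a ∧ a) ↔ (a ↔ a) = N ↔ N = N
((a ∧ a) ↔ (a ↔ a)) → a = N → N = N
In Strong Kleene logic: a ∧ a = N ∧ N = N
a ↔ a = N ↔ N = N
(a ∧ a) ↔ (a ↔ a) = N ↔ N = N
((a ∧ a) ↔ (a ↔ a)) → a = N → N = N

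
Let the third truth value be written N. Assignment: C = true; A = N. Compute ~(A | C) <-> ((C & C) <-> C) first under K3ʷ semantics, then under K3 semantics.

In K3ʷ: A | C = N | true = N
~(A | C) = ~N = N
C & C = true & true = true
(C & C) <-> C = true <-> true = true
~(A | C) <-> ((C & C) <-> C) = N <-> true = N
In K3: A | C = N | true = true
~(A | C) = ~true = false
C & C = true & true = true
(C & C) <-> C = true <-> true = true
~(A | C) <-> ((C & C) <-> C) = false <-> true = false
They differ because K3ʷ and K3 treat N differently under the binary connectives.

N; false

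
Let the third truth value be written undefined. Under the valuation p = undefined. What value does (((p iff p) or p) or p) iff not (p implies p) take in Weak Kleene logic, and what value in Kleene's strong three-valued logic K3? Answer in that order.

In Weak Kleene logic: p iff p = undefined iff undefined = undefined
(p iff p) or p = undefined or undefined = undefined
((p iff p) or p) or p = undefined or undefined = undefined
p implies p = undefined implies undefined = undefined
not (p implies p) = not undefined = undefined
(((p iff p) or p) or p) iff not (p implies p) = undefined iff undefined = undefined
In Kleene's strong three-valued logic K3: p iff p = undefined iff undefined = undefined
(p iff p) or p = undefined or undefined = undefined
((p iff p) or p) or p = undefined or undefined = undefined
p implies p = undefined implies undefined = undefined  [not undefined or undefined]
not (p implies p) = not undefined = undefined
(((p iff p) or p) or p) iff not (p implies p) = undefined iff undefined = undefined

undefined; undefined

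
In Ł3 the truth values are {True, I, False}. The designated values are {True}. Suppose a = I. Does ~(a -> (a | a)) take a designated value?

No

a | a = I | I = I
a -> (a | a) = I -> I = True
~(a -> (a | a)) = ~True = False
False ∉ {True}.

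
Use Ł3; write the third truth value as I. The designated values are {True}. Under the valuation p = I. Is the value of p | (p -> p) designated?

Yes

p -> p = I -> I = True  [min(1, 1−½+½)]
p | (p -> p) = I | True = True
True ∈ {True}.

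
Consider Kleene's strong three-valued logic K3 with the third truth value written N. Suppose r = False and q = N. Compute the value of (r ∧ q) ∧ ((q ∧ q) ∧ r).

False

r ∧ q = False ∧ N = False
q ∧ q = N ∧ N = N
(q ∧ q) ∧ r = N ∧ False = False
(r ∧ q) ∧ ((q ∧ q) ∧ r) = False ∧ False = False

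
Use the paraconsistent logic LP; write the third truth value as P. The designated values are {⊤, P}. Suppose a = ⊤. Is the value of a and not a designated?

not a = not ⊤ = ⊥
a and not a = ⊤ and ⊥ = ⊥
⊥ ∉ {⊤, P}.

No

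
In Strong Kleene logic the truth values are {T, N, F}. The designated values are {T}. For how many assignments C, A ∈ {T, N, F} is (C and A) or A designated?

3

Designated under: (C=T, A=T); (C=N, A=T); (C=F, A=T).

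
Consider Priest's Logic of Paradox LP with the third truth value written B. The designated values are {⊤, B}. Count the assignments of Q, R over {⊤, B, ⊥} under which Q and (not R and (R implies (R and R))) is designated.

4

Designated under: (Q=⊤, R=B); (Q=⊤, R=⊥); (Q=B, R=B); (Q=B, R=⊥).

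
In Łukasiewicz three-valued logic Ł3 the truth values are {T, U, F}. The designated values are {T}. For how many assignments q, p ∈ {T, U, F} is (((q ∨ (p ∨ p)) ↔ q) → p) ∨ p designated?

4

Designated under: (q=T, p=T); (q=U, p=T); (q=F, p=T); (q=F, p=U).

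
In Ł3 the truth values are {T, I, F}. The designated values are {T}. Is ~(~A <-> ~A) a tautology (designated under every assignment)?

No

Countermodel: A=T gives F, which is not designated.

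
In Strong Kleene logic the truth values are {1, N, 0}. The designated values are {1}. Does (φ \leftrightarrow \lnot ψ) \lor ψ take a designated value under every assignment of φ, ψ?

No

Countermodel: φ=1, ψ=N gives N, which is not designated.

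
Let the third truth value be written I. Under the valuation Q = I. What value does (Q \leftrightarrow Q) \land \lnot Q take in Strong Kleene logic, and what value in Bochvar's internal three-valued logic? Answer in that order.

In Strong Kleene logic: Q \leftrightarrow Q = I \leftrightarrow I = I
\lnot Q = \lnot I = I
(Q \leftrightarrow Q) \land \lnot Q = I \land I = I
In Bochvar's internal three-valued logic: Q \leftrightarrow Q = I \leftrightarrow I = I
\lnot Q = \lnot I = I
(Q \leftrightarrow Q) \land \lnot Q = I \land I = I

I; I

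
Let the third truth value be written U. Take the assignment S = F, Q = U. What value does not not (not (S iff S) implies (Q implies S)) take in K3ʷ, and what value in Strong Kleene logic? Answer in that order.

In K3ʷ: S iff S = F iff F = T
not (S iff S) = not T = F
Q implies S = U implies F = U  [any arg is the third value ⇒ result is the third value]
not (S iff S) implies (Q implies S) = F implies U = U
not (not (S iff S) implies (Q implies S)) = not U = U
not not (not (S iff S) implies (Q implies S)) = not U = U
In Strong Kleene logic: S iff S = F iff F = T
not (S iff S) = not T = F
Q implies S = U implies F = U  [not U or F]
not (S iff S) implies (Q implies S) = F implies U = T
not (not (S iff S) implies (Q implies S)) = not T = F
not not (not (S iff S) implies (Q implies S)) = not F = T
They differ because K3ʷ and Strong Kleene logic treat U differently under the binary connectives.

U; T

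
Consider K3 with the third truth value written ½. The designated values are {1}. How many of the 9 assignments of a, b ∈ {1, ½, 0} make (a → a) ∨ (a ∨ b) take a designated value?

7

Of the 9 assignments, 7 give a value in {1}.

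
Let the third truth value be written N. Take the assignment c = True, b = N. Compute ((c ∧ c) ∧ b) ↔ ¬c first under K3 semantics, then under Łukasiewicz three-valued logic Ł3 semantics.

In K3: c ∧ c = True ∧ True = True
(c ∧ c) ∧ b = True ∧ N = N
¬c = ¬True = False
((c ∧ c) ∧ b) ↔ ¬c = N ↔ False = N
In Łukasiewicz three-valued logic Ł3: c ∧ c = True ∧ True = True
(c ∧ c) ∧ b = True ∧ N = N
¬c = ¬True = False
((c ∧ c) ∧ b) ↔ ¬c = N ↔ False = N  [1 − |½−0|]

N; N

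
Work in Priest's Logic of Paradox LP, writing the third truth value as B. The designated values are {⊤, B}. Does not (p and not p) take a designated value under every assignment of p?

Every assignment of p over {⊤, B, ⊥} gives a value in {⊤, B}.
In particular, with p=B: not (p and not p) = B.

Yes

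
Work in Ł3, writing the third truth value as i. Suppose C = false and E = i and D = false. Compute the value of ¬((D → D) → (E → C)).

i

D → D = false → false = true
E → C = i → false = i
(D → D) → (E → C) = true → i = i
¬((D → D) → (E → C)) = ¬i = i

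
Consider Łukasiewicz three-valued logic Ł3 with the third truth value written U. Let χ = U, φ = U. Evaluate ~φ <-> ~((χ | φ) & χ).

True

~φ = ~U = U
χ | φ = U | U = U
(χ | φ) & χ = U & U = U
~((χ | φ) & χ) = ~U = U
~φ <-> ~((χ | φ) & χ) = U <-> U = True  [1 − |½−½|]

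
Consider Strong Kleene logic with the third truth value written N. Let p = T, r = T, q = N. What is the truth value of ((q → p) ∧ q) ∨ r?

T

q → p = N → T = T  [¬N ∨ T]
(q → p) ∧ q = T ∧ N = N
((q → p) ∧ q) ∨ r = N ∨ T = T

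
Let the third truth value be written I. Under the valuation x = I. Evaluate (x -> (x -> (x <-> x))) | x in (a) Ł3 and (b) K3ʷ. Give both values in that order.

In Ł3: x <-> x = I <-> I = T  [1 − |½−½|]
x -> (x <-> x) = I -> T = T
x -> (x -> (x <-> x)) = I -> T = T
(x -> (x -> (x <-> x))) | x = T | I = T
In K3ʷ: x <-> x = I <-> I = I
x -> (x <-> x) = I -> I = I  [any arg is the third value ⇒ result is the third value]
x -> (x -> (x <-> x)) = I -> I = I
(x -> (x -> (x <-> x))) | x = I | I = I
They differ because Ł3 and K3ʷ treat I differently under the binary connectives.

T; I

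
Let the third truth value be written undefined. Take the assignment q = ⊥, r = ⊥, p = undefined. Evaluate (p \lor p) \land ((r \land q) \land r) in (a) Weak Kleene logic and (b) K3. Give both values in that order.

undefined; ⊥

In Weak Kleene logic: p \lor p = undefined \lor undefined = undefined
r \land q = ⊥ \land ⊥ = ⊥
(r \land q) \land r = ⊥ \land ⊥ = ⊥
(p \lor p) \land ((r \land q) \land r) = undefined \land ⊥ = undefined
In K3: p \lor p = undefined \lor undefined = undefined
r \land q = ⊥ \land ⊥ = ⊥
(r \land q) \land r = ⊥ \land ⊥ = ⊥
(p \lor p) \land ((r \land q) \land r) = undefined \land ⊥ = ⊥
They differ because Weak Kleene logic and K3 treat undefined differently under the binary connectives.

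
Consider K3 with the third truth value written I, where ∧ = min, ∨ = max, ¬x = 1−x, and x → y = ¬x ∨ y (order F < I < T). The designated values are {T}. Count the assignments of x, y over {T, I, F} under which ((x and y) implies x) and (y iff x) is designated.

2

Designated under: (x=T, y=T); (x=F, y=F).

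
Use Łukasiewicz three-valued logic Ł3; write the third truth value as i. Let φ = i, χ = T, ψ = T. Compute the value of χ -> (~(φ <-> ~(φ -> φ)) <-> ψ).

φ -> φ = i -> i = T  [min(1, 1−½+½)]
~(φ -> φ) = ~T = F
φ <-> ~(φ -> φ) = i <-> F = i
~(φ <-> ~(φ -> φ)) = ~i = i
~(φ <-> ~(φ -> φ)) <-> ψ = i <-> T = i
χ -> (~(φ <-> ~(φ -> φ)) <-> ψ) = T -> i = i

i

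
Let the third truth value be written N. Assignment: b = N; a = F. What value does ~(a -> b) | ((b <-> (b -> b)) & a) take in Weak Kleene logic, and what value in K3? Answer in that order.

In Weak Kleene logic: a -> b = F -> N = N  [any arg is the third value ⇒ result is the third value]
~(a -> b) = ~N = N
b -> b = N -> N = N
b <-> (b -> b) = N <-> N = N
(b <-> (b -> b)) & a = N & F = N
~(a -> b) | ((b <-> (b -> b)) & a) = N | N = N
In K3: a -> b = F -> N = T  [~F | N]
~(a -> b) = ~T = F
b -> b = N -> N = N
b <-> (b -> b) = N <-> N = N
(b <-> (b -> b)) & a = N & F = F
~(a -> b) | ((b <-> (b -> b)) & a) = F | F = F
They differ because Weak Kleene logic and K3 treat N differently under the binary connectives.

N; F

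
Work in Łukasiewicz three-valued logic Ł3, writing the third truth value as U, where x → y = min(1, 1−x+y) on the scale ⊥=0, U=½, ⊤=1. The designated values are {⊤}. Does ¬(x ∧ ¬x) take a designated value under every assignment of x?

No

Countermodel: x=U gives U, which is not designated.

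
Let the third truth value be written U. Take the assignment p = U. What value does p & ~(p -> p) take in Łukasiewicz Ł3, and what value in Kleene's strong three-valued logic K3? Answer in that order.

In Łukasiewicz Ł3: p -> p = U -> U = ⊤
~(p -> p) = ~⊤ = ⊥
p & ~(p -> p) = U & ⊥ = ⊥
In Kleene's strong three-valued logic K3: p -> p = U -> U = U
~(p -> p) = ~U = U
p & ~(p -> p) = U & U = U
They differ because Łukasiewicz Ł3 and Kleene's strong three-valued logic K3 treat U differently under implication.

⊥; U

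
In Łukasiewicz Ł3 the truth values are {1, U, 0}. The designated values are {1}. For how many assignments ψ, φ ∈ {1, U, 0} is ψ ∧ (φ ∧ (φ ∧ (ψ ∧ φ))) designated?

1

Designated under: (ψ=1, φ=1).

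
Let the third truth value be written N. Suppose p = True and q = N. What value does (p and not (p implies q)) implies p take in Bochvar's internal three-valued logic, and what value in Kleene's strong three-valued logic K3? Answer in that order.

N; True

In Bochvar's internal three-valued logic: p implies q = True implies N = N  [any arg is the third value ⇒ result is the third value]
not (p implies q) = not N = N
p and not (p implies q) = True and N = N
(p and not (p implies q)) implies p = N implies True = N
In Kleene's strong three-valued logic K3: p implies q = True implies N = N  [not True or N]
not (p implies q) = not N = N
p and not (p implies q) = True and N = N
(p and not (p implies q)) implies p = N implies True = True
They differ because Bochvar's internal three-valued logic and Kleene's strong three-valued logic K3 treat N differently under the binary connectives.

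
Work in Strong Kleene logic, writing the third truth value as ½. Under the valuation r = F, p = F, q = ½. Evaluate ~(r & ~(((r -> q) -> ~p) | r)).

r -> q = F -> ½ = T  [~F | ½]
~p = ~F = T
(r -> q) -> ~p = T -> T = T
((r -> q) -> ~p) | r = T | F = T
~(((r -> q) -> ~p) | r) = ~T = F
r & ~(((r -> q) -> ~p) | r) = F & F = F
~(r & ~(((r -> q) -> ~p) | r)) = ~F = T

T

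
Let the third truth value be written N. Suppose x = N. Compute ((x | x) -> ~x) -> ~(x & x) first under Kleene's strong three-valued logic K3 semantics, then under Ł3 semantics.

N; N

In Kleene's strong three-valued logic K3: x | x = N | N = N
~x = ~N = N
(x | x) -> ~x = N -> N = N  [~N | N]
x & x = N & N = N
~(x & x) = ~N = N
((x | x) -> ~x) -> ~(x & x) = N -> N = N
In Ł3: x | x = N | N = N
~x = ~N = N
(x | x) -> ~x = N -> N = true  [min(1, 1−½+½)]
x & x = N & N = N
~(x & x) = ~N = N
((x | x) -> ~x) -> ~(x & x) = true -> N = N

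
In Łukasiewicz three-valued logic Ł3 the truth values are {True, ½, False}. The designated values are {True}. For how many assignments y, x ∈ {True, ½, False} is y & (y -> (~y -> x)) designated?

Designated under: (y=True, x=True); (y=True, x=½); (y=True, x=False).

3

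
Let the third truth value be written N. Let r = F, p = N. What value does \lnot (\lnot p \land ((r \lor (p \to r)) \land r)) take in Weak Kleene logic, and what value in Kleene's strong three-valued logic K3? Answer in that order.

In Weak Kleene logic: \lnot p = \lnot N = N
p \to r = N \to F = N  [any arg is the third value ⇒ result is the third value]
r \lor (p \to r) = F \lor N = N
(r \lor (p \to r)) \land r = N \land F = N
\lnot p \land ((r \lor (p \to r)) \land r) = N \land N = N
\lnot (\lnot p \land ((r \lor (p \to r)) \land r)) = \lnot N = N
In Kleene's strong three-valued logic K3: \lnot p = \lnot N = N
p \to r = N \to F = N  [\lnot N \lor F]
r \lor (p \to r) = F \lor N = N
(r \lor (p \to r)) \land r = N \land F = F
\lnot p \land ((r \lor (p \to r)) \land r) = N \land F = F
\lnot (\lnot p \land ((r \lor (p \to r)) \land r)) = \lnot F = T
They differ because Weak Kleene logic and Kleene's strong three-valued logic K3 treat N differently under the binary connectives.

N; T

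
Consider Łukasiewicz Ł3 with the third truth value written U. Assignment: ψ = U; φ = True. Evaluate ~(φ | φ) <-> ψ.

U

φ | φ = True | True = True
~(φ | φ) = ~True = False
~(φ | φ) <-> ψ = False <-> U = U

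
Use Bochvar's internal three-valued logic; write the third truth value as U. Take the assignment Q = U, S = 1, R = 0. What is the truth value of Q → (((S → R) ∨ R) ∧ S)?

S → R = 1 → 0 = 0
(S → R) ∨ R = 0 ∨ 0 = 0
((S → R) ∨ R) ∧ S = 0 ∧ 1 = 0
Q → (((S → R) ∨ R) ∧ S) = U → 0 = U  [any arg is the third value ⇒ result is the third value]

U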